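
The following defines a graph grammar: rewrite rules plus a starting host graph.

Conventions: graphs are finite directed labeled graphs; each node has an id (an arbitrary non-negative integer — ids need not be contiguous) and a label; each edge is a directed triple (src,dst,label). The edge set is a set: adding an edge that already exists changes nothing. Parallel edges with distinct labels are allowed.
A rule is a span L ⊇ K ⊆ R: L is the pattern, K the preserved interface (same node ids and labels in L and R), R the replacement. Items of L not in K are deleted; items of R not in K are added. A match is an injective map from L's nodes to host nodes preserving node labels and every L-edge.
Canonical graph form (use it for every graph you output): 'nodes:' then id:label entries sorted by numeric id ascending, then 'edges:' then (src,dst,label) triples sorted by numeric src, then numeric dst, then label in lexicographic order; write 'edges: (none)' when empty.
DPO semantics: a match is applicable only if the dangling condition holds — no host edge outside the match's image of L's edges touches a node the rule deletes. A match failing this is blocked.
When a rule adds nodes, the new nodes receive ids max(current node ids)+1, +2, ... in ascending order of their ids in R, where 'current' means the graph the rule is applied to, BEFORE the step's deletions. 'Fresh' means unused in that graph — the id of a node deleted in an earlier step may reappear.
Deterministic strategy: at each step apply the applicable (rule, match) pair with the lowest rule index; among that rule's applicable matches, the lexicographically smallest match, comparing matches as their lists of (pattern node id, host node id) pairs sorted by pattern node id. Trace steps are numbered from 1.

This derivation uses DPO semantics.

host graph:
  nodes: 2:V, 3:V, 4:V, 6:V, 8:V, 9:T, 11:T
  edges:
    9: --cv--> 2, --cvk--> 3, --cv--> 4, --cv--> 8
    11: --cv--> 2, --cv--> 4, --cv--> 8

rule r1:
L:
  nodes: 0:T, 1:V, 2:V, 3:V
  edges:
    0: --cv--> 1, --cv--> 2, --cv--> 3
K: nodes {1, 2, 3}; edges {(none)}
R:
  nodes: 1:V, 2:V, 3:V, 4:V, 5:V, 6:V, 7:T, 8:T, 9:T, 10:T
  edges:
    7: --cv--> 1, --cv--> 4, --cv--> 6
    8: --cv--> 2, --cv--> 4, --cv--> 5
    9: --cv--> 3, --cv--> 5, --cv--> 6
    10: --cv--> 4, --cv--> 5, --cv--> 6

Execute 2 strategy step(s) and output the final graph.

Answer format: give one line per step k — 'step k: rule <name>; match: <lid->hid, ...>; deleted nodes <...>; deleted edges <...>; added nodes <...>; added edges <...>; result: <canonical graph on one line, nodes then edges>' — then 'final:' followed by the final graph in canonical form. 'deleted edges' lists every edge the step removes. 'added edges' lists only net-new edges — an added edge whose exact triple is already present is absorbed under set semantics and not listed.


step 1: rule r1; match: 0->11, 1->2, 2->4, 3->8; deleted nodes 11; deleted edges (11,2,cv); (11,4,cv); (11,8,cv); added nodes 12, 13, 14, 15, 16, 17, 18; added edges (15,2,cv); (15,12,cv); (15,14,cv); (16,4,cv); (16,12,cv); (16,13,cv); (17,8,cv); (17,13,cv); (17,14,cv); (18,12,cv); (18,13,cv); (18,14,cv); result: nodes: 2:V, 3:V, 4:V, 6:V, 8:V, 9:T, 12:V, 13:V, 14:V, 15:T, 16:T, 17:T, 18:T edges: (9,2,cv); (9,3,cvk); (9,4,cv); (9,8,cv); (15,2,cv); (15,12,cv); (15,14,cv); (16,4,cv); (16,12,cv); (16,13,cv); (17,8,cv); (17,13,cv); (17,14,cv); (18,12,cv); (18,13,cv); (18,14,cv)
step 2: rule r1; match: 0->15, 1->2, 2->12, 3->14; deleted nodes 15; deleted edges (15,2,cv); (15,12,cv); (15,14,cv); added nodes 19, 20, 21, 22, 23, 24, 25; added edges (22,2,cv); (22,19,cv); (22,21,cv); (23,12,cv); (23,19,cv); (23,20,cv); (24,14,cv); (24,20,cv); (24,21,cv); (25,19,cv); (25,20,cv); (25,21,cv); result: nodes: 2:V, 3:V, 4:V, 6:V, 8:V, 9:T, 12:V, 13:V, 14:V, 16:T, 17:T, 18:T, 19:V, 20:V, 21:V, 22:T, 23:T, 24:T, 25:T edges: (9,2,cv); (9,3,cvk); (9,4,cv); (9,8,cv); (16,4,cv); (16,12,cv); (16,13,cv); (17,8,cv); (17,13,cv); (17,14,cv); (18,12,cv); (18,13,cv); (18,14,cv); (22,2,cv); (22,19,cv); (22,21,cv); (23,12,cv); (23,19,cv); (23,20,cv); (24,14,cv); (24,20,cv); (24,21,cv); (25,19,cv); (25,20,cv); (25,21,cv)
final:
nodes: 2:V, 3:V, 4:V, 6:V, 8:V, 9:T, 12:V, 13:V, 14:V, 16:T, 17:T, 18:T, 19:V, 20:V, 21:V, 22:T, 23:T, 24:T, 25:T
edges: (9,2,cv); (9,3,cvk); (9,4,cv); (9,8,cv); (16,4,cv); (16,12,cv); (16,13,cv); (17,8,cv); (17,13,cv); (17,14,cv); (18,12,cv); (18,13,cv); (18,14,cv); (22,2,cv); (22,19,cv); (22,21,cv); (23,12,cv); (23,19,cv); (23,20,cv); (24,14,cv); (24,20,cv); (24,21,cv); (25,19,cv); (25,20,cv); (25,21,cv)


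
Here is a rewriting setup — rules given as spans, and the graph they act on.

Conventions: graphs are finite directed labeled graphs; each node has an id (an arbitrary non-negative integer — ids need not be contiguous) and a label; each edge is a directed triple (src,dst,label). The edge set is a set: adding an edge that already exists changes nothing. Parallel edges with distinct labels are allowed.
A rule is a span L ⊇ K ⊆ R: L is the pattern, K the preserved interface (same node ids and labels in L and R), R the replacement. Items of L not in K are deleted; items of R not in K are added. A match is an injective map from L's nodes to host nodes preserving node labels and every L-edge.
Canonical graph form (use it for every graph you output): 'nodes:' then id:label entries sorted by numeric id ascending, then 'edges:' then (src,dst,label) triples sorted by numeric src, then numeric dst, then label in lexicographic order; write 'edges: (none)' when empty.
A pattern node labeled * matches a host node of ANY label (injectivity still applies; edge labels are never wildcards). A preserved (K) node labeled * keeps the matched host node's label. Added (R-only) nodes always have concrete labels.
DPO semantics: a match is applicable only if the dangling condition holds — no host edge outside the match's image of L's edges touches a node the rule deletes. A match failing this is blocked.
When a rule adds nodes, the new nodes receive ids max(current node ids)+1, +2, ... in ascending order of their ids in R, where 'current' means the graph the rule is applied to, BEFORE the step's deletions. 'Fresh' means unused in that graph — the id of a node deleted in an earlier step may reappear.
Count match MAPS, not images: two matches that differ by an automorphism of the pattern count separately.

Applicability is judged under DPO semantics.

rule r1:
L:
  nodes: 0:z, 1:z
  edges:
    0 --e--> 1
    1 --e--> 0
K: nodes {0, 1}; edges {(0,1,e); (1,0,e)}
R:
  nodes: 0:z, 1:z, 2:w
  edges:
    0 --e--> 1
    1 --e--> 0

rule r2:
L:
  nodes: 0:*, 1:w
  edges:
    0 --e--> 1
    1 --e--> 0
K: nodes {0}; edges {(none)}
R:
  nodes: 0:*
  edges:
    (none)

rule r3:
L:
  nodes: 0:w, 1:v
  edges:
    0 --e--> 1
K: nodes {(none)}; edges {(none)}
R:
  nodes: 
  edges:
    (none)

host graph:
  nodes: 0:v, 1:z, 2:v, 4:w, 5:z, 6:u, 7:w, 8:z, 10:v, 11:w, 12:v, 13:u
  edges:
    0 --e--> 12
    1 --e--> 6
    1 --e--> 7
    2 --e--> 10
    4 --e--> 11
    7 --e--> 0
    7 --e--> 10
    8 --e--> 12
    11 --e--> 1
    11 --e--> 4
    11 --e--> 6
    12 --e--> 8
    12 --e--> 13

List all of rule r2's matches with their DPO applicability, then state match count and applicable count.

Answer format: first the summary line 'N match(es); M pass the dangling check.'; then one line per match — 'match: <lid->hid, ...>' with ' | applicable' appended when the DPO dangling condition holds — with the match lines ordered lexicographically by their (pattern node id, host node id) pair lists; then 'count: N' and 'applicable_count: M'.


2 match(es); 1 pass the dangling check.
match: 0->4, 1->11
match: 0->11, 1->4 | applicable
count: 2
applicable_count: 1


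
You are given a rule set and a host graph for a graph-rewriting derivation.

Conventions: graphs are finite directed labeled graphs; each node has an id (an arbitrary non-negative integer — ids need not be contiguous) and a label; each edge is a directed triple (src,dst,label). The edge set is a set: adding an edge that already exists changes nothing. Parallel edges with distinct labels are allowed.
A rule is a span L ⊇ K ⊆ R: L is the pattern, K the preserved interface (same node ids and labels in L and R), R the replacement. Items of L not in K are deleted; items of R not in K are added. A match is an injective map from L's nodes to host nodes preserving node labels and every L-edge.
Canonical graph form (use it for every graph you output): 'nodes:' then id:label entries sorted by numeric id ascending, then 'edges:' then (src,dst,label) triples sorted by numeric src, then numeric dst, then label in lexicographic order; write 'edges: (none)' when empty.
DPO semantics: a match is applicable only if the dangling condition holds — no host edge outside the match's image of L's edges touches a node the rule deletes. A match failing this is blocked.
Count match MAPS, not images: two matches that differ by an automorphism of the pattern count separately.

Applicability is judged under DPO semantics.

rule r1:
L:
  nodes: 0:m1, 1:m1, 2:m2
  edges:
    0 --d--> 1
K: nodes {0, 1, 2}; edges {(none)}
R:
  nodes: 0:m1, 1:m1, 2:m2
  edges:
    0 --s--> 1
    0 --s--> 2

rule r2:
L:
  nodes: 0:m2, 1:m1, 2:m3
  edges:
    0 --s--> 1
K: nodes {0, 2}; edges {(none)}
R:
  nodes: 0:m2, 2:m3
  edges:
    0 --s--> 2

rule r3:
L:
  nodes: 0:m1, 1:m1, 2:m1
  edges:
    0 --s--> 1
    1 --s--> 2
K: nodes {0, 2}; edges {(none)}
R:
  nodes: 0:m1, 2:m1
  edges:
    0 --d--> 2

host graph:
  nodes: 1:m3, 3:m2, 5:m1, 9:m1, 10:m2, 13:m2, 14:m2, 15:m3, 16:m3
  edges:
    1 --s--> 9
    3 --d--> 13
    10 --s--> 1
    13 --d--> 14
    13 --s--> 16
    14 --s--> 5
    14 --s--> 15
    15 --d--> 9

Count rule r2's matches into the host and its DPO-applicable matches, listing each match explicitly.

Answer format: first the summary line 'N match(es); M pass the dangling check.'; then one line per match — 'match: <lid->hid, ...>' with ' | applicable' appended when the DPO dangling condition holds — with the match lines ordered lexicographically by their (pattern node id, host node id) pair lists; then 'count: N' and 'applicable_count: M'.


3 match(es); 3 pass the dangling check.
match: 0->14, 1->5, 2->1 | applicable
match: 0->14, 1->5, 2->15 | applicable
match: 0->14, 1->5, 2->16 | applicable
count: 3
applicable_count: 3


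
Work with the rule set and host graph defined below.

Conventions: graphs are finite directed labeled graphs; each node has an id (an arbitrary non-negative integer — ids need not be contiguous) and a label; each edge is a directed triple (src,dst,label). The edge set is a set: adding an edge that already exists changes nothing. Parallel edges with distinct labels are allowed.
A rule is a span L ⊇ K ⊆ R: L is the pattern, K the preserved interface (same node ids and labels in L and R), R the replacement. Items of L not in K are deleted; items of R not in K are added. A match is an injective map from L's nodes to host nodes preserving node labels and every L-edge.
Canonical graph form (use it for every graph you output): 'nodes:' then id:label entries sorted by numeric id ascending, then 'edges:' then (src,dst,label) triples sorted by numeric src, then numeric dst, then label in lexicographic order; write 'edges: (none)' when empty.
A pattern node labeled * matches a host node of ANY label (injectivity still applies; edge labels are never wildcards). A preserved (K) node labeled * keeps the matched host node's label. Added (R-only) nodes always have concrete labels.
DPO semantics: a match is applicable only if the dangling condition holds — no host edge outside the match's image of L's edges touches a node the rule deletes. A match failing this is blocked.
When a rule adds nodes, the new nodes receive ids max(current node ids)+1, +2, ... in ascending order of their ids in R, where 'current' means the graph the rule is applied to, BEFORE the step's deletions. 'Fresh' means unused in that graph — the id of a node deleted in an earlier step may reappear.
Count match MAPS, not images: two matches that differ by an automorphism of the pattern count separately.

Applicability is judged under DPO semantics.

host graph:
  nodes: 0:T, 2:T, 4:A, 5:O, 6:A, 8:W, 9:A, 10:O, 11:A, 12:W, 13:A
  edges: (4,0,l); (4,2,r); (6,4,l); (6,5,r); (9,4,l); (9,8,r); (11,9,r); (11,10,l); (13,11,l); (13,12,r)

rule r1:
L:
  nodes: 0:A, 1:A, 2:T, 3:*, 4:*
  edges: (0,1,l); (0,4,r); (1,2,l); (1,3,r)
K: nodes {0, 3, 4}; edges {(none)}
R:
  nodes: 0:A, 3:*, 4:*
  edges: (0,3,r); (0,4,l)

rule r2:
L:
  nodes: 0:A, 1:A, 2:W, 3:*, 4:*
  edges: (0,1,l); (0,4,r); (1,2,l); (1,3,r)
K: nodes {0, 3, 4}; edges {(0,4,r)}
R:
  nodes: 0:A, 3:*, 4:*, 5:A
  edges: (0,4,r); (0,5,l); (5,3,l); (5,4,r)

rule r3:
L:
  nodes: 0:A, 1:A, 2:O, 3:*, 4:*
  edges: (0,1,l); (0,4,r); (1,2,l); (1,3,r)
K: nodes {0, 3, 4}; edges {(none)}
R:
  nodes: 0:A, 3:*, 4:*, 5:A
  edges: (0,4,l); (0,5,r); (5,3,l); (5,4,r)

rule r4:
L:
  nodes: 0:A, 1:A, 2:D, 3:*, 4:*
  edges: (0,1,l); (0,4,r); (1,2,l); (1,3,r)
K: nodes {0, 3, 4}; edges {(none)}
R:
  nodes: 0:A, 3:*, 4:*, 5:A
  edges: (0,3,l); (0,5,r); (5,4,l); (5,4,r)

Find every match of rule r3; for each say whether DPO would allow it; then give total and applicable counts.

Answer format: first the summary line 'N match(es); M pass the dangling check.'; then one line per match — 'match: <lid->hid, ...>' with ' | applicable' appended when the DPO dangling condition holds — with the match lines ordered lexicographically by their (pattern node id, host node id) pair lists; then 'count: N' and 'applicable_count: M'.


1 match(es); 1 pass the dangling check.
match: 0->13, 1->11, 2->10, 3->9, 4->12 | applicable
count: 1
applicable_count: 1


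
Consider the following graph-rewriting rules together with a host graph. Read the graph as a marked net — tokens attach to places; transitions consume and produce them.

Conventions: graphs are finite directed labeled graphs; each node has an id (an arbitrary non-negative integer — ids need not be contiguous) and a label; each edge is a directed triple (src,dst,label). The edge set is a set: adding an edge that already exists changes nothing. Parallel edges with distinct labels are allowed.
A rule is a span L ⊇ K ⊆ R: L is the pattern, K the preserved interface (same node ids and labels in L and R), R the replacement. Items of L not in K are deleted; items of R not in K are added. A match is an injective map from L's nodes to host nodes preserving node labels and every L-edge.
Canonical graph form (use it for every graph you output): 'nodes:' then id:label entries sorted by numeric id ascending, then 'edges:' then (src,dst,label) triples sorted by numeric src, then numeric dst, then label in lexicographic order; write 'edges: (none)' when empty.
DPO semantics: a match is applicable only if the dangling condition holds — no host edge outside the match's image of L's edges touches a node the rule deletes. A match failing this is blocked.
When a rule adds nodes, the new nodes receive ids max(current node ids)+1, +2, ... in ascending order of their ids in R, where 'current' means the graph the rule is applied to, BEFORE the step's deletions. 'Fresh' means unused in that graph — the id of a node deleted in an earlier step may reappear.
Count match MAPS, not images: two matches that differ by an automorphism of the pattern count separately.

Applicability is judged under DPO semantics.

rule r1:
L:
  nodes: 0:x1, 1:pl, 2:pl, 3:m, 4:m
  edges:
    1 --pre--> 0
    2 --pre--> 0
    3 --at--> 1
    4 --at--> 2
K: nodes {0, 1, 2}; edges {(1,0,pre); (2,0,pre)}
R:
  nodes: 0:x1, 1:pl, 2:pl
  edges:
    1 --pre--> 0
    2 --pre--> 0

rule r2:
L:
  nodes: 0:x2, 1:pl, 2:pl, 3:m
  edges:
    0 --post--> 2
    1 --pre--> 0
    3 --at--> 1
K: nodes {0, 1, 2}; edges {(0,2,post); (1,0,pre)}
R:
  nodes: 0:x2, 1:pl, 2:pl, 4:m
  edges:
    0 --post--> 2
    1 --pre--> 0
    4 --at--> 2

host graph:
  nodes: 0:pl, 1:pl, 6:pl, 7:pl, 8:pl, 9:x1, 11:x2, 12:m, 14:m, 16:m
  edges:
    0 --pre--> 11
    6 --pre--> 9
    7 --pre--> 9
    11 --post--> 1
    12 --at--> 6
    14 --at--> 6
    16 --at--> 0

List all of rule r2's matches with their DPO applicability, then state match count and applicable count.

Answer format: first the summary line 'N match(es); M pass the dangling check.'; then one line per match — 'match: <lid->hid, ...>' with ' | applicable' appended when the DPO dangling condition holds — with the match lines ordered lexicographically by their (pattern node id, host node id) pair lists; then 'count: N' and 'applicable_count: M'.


1 match(es); 1 pass the dangling check.
match: 0->11, 1->0, 2->1, 3->16 | applicable
count: 1
applicable_count: 1


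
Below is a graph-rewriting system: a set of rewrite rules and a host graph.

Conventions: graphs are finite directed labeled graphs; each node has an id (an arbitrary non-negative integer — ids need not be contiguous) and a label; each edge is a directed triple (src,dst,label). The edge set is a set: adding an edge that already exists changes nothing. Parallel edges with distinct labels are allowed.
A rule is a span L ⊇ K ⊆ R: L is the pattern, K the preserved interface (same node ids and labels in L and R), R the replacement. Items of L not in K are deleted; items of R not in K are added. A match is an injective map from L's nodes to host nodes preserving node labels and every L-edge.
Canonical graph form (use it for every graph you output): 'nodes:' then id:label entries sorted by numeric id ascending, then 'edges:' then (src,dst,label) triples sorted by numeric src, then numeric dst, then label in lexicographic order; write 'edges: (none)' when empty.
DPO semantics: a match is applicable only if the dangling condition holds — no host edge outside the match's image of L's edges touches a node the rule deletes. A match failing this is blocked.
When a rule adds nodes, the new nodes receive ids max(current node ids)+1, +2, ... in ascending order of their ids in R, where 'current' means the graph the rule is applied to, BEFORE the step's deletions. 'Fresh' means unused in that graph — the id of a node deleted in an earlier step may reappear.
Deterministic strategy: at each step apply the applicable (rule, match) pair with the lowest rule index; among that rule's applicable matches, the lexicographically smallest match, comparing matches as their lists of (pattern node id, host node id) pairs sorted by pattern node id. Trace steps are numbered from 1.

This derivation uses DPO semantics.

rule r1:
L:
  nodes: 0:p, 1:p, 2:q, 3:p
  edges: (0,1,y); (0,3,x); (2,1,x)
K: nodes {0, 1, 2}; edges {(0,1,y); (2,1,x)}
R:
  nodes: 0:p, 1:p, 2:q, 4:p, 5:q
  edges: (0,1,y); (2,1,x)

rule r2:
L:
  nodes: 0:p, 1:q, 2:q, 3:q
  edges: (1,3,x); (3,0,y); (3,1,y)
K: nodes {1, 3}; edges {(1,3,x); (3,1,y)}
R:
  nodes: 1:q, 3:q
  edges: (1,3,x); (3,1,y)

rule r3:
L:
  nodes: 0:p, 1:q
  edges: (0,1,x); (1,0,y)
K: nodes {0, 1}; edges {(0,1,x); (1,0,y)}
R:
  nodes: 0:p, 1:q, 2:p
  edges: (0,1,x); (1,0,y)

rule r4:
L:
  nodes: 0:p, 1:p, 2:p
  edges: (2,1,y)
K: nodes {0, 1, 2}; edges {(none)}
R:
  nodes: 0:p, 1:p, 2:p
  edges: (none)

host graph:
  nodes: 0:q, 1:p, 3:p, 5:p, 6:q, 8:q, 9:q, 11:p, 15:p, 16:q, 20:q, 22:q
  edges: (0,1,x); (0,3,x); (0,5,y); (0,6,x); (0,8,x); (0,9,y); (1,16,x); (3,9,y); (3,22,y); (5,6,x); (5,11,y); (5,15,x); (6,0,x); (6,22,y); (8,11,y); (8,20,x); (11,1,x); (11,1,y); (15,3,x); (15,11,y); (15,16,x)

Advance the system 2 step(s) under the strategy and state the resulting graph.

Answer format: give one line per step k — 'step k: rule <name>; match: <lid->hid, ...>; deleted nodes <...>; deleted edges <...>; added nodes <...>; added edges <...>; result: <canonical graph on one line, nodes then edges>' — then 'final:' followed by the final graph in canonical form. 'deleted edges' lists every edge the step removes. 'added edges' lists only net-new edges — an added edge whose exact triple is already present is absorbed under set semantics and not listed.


step 1: rule r4; match: 0->1, 1->11, 2->5; deleted nodes (none); deleted edges (5,11,y); added nodes (none); added edges (none); result: nodes: 0:q, 1:p, 3:p, 5:p, 6:q, 8:q, 9:q, 11:p, 15:p, 16:q, 20:q, 22:q edges: (0,1,x); (0,3,x); (0,5,y); (0,6,x); (0,8,x); (0,9,y); (1,16,x); (3,9,y); (3,22,y); (5,6,x); (5,15,x); (6,0,x); (6,22,y); (8,11,y); (8,20,x); (11,1,x); (11,1,y); (15,3,x); (15,11,y); (15,16,x)
step 2: rule r4; match: 0->1, 1->11, 2->15; deleted nodes (none); deleted edges (15,11,y); added nodes (none); added edges (none); result: nodes: 0:q, 1:p, 3:p, 5:p, 6:q, 8:q, 9:q, 11:p, 15:p, 16:q, 20:q, 22:q edges: (0,1,x); (0,3,x); (0,5,y); (0,6,x); (0,8,x); (0,9,y); (1,16,x); (3,9,y); (3,22,y); (5,6,x); (5,15,x); (6,0,x); (6,22,y); (8,11,y); (8,20,x); (11,1,x); (11,1,y); (15,3,x); (15,16,x)
final:
nodes: 0:q, 1:p, 3:p, 5:p, 6:q, 8:q, 9:q, 11:p, 15:p, 16:q, 20:q, 22:q
edges: (0,1,x); (0,3,x); (0,5,y); (0,6,x); (0,8,x); (0,9,y); (1,16,x); (3,9,y); (3,22,y); (5,6,x); (5,15,x); (6,0,x); (6,22,y); (8,11,y); (8,20,x); (11,1,x); (11,1,y); (15,3,x); (15,16,x)


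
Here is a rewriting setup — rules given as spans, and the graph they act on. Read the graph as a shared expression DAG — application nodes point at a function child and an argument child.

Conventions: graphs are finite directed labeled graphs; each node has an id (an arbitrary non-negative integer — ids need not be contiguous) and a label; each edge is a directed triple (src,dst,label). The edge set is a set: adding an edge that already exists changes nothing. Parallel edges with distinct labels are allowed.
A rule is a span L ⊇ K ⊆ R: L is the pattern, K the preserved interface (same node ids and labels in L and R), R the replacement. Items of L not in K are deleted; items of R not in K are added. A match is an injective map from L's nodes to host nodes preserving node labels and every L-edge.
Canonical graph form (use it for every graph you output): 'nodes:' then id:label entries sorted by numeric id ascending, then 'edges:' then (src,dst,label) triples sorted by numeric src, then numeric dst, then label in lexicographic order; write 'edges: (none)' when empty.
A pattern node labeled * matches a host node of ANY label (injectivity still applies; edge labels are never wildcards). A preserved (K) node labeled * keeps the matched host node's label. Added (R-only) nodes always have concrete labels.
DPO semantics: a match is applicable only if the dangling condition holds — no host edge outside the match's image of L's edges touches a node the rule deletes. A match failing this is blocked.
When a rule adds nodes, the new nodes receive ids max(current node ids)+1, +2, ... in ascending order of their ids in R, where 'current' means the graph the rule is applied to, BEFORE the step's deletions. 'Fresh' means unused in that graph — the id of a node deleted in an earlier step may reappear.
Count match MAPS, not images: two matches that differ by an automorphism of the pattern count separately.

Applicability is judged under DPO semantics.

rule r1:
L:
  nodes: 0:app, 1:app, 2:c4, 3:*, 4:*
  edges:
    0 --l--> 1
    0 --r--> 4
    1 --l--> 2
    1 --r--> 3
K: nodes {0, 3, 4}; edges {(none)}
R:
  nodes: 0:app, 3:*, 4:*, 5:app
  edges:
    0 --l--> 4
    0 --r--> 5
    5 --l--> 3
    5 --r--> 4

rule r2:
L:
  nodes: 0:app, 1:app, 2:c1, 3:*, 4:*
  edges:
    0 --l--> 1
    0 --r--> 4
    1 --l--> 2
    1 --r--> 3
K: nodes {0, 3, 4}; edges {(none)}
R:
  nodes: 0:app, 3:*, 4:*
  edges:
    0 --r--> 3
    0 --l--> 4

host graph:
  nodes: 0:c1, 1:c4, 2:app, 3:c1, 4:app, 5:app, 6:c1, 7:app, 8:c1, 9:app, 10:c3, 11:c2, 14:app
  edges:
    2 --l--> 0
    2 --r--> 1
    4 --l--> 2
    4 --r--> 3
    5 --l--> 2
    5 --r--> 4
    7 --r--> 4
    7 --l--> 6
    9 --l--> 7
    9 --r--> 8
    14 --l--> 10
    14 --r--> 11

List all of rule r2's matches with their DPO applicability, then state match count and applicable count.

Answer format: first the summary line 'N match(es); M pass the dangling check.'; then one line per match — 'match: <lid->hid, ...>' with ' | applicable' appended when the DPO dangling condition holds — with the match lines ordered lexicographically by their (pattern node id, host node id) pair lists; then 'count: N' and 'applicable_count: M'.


3 match(es); 1 pass the dangling check.
match: 0->4, 1->2, 2->0, 3->1, 4->3
match: 0->5, 1->2, 2->0, 3->1, 4->4
match: 0->9, 1->7, 2->6, 3->4, 4->8 | applicable
count: 3
applicable_count: 1


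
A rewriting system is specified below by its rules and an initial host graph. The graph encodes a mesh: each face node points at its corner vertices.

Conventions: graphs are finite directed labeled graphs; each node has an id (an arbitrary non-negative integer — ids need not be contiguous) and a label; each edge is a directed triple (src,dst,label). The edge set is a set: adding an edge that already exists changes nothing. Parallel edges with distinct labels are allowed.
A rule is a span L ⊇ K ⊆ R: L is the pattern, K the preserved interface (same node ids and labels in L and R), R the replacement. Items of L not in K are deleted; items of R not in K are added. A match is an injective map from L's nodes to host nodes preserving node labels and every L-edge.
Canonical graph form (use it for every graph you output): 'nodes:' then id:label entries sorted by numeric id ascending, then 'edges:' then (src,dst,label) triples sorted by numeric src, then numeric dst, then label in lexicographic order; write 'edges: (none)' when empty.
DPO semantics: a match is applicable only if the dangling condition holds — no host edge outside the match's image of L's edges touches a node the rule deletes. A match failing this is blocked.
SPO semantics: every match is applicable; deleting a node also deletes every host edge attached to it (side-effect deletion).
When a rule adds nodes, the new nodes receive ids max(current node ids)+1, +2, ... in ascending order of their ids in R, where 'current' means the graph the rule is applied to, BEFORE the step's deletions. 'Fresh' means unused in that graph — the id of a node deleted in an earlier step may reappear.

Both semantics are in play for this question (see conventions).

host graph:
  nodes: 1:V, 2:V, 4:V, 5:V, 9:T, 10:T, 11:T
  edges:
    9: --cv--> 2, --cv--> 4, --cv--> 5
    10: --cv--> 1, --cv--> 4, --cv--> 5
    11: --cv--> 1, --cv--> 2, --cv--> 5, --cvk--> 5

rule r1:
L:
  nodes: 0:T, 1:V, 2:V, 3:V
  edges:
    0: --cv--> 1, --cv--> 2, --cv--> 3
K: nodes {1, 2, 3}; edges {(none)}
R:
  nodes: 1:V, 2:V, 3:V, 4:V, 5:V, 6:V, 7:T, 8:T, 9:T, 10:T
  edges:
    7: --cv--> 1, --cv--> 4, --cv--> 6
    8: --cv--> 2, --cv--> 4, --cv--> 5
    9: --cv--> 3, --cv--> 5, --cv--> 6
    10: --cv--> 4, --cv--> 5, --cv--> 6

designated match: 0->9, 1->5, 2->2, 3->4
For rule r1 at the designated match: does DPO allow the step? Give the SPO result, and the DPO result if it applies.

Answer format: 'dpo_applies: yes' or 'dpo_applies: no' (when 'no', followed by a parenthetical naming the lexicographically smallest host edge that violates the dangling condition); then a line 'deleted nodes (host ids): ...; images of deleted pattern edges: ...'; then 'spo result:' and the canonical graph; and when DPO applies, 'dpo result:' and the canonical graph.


dpo_applies: yes
deleted nodes (host ids): 9; images of deleted pattern edges: (9,2,cv); (9,4,cv); (9,5,cv)
spo result:
nodes: 1:V, 2:V, 4:V, 5:V, 10:T, 11:T, 12:V, 13:V, 14:V, 15:T, 16:T, 17:T, 18:T
edges: (10,1,cv); (10,4,cv); (10,5,cv); (11,1,cv); (11,2,cv); (11,5,cv); (11,5,cvk); (15,5,cv); (15,12,cv); (15,14,cv); (16,2,cv); (16,12,cv); (16,13,cv); (17,4,cv); (17,13,cv); (17,14,cv); (18,12,cv); (18,13,cv); (18,14,cv)
dpo result:
nodes: 1:V, 2:V, 4:V, 5:V, 10:T, 11:T, 12:V, 13:V, 14:V, 15:T, 16:T, 17:T, 18:T
edges: (10,1,cv); (10,4,cv); (10,5,cv); (11,1,cv); (11,2,cv); (11,5,cv); (11,5,cvk); (15,5,cv); (15,12,cv); (15,14,cv); (16,2,cv); (16,12,cv); (16,13,cv); (17,4,cv); (17,13,cv); (17,14,cv); (18,12,cv); (18,13,cv); (18,14,cv)


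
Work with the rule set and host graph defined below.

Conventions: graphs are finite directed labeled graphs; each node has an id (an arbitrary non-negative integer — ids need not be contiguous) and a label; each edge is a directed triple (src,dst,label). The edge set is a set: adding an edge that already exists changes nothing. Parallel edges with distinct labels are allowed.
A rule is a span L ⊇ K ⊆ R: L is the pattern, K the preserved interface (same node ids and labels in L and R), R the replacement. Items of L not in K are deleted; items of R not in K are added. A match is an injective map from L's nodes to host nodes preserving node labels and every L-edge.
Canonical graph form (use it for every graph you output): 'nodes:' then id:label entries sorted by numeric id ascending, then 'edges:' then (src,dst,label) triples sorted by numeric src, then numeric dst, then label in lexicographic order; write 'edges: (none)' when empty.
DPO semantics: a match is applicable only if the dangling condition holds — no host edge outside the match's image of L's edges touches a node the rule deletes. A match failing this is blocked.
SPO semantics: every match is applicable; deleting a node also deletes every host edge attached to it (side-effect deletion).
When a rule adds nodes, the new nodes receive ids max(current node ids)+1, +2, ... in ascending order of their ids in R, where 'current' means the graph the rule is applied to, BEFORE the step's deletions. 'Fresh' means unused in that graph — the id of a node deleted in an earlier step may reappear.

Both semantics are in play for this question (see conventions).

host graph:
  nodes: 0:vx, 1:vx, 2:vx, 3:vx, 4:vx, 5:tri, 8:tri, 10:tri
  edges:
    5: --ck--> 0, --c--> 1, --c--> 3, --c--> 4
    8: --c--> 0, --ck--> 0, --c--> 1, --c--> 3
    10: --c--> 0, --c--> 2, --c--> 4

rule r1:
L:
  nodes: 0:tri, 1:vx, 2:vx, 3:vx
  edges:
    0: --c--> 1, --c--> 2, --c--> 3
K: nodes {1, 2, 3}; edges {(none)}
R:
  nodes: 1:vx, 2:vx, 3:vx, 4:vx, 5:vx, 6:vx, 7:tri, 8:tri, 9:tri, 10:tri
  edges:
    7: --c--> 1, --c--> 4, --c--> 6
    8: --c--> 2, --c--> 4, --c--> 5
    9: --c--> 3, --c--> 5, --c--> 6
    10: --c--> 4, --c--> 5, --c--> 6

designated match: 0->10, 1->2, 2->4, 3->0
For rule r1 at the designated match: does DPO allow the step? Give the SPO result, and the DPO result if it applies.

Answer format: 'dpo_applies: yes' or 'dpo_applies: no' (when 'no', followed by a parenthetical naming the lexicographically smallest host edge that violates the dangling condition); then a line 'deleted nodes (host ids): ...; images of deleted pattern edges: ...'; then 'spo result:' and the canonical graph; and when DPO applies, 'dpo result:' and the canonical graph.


dpo_applies: yes
deleted nodes (host ids): 10; images of deleted pattern edges: (10,0,c); (10,2,c); (10,4,c)
spo result:
nodes: 0:vx, 1:vx, 2:vx, 3:vx, 4:vx, 5:tri, 8:tri, 11:vx, 12:vx, 13:vx, 14:tri, 15:tri, 16:tri, 17:tri
edges: (5,0,ck); (5,1,c); (5,3,c); (5,4,c); (8,0,c); (8,0,ck); (8,1,c); (8,3,c); (14,2,c); (14,11,c); (14,13,c); (15,4,c); (15,11,c); (15,12,c); (16,0,c); (16,12,c); (16,13,c); (17,11,c); (17,12,c); (17,13,c)
dpo result:
nodes: 0:vx, 1:vx, 2:vx, 3:vx, 4:vx, 5:tri, 8:tri, 11:vx, 12:vx, 13:vx, 14:tri, 15:tri, 16:tri, 17:tri
edges: (5,0,ck); (5,1,c); (5,3,c); (5,4,c); (8,0,c); (8,0,ck); (8,1,c); (8,3,c); (14,2,c); (14,11,c); (14,13,c); (15,4,c); (15,11,c); (15,12,c); (16,0,c); (16,12,c); (16,13,c); (17,11,c); (17,12,c); (17,13,c)


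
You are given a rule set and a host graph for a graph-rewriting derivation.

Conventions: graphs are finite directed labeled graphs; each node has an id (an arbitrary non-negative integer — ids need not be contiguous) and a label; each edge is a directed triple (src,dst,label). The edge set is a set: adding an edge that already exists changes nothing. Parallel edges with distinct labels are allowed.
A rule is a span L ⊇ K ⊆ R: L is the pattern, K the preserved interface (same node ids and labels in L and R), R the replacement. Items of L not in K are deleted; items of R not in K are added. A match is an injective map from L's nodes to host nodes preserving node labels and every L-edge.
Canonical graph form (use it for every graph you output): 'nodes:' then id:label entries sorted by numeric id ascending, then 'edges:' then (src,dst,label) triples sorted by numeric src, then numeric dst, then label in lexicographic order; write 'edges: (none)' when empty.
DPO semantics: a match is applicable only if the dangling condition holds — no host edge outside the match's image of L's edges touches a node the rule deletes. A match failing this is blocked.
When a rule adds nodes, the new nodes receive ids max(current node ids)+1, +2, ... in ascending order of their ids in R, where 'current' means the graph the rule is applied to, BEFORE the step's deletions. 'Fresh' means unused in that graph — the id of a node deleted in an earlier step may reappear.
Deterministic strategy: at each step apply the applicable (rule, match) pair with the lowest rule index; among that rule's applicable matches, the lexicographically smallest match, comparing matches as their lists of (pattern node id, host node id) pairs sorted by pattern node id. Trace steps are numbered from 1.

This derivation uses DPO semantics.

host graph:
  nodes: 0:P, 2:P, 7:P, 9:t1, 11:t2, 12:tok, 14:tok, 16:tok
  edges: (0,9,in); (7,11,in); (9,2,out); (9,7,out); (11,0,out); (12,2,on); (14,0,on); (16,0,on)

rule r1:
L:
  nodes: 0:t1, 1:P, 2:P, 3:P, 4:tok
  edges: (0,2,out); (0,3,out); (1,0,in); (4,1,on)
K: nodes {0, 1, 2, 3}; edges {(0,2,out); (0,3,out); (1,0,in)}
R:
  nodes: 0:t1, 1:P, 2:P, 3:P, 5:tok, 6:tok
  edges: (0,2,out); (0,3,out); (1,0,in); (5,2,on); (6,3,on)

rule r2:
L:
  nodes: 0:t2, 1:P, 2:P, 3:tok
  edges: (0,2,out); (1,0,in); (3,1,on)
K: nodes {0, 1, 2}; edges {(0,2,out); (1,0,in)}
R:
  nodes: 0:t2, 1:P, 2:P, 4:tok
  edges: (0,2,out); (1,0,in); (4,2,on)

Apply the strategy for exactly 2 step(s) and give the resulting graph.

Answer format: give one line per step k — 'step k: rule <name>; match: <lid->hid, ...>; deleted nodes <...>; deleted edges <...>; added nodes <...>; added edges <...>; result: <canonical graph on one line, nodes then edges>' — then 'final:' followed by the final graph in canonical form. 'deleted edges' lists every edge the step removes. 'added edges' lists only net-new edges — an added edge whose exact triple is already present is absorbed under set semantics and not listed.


step 1: rule r1; match: 0->9, 1->0, 2->2, 3->7, 4->14; deleted nodes 14; deleted edges (14,0,on); added nodes 17, 18; added edges (17,2,on); (18,7,on); result: nodes: 0:P, 2:P, 7:P, 9:t1, 11:t2, 12:tok, 16:tok, 17:tok, 18:tok edges: (0,9,in); (7,11,in); (9,2,out); (9,7,out); (11,0,out); (12,2,on); (16,0,on); (17,2,on); (18,7,on)
step 2: rule r1; match: 0->9, 1->0, 2->2, 3->7, 4->16; deleted nodes 16; deleted edges (16,0,on); added nodes 19, 20; added edges (19,2,on); (20,7,on); result: nodes: 0:P, 2:P, 7:P, 9:t1, 11:t2, 12:tok, 17:tok, 18:tok, 19:tok, 20:tok edges: (0,9,in); (7,11,in); (9,2,out); (9,7,out); (11,0,out); (12,2,on); (17,2,on); (18,7,on); (19,2,on); (20,7,on)
final:
nodes: 0:P, 2:P, 7:P, 9:t1, 11:t2, 12:tok, 17:tok, 18:tok, 19:tok, 20:tok
edges: (0,9,in); (7,11,in); (9,2,out); (9,7,out); (11,0,out); (12,2,on); (17,2,on); (18,7,on); (19,2,on); (20,7,on)


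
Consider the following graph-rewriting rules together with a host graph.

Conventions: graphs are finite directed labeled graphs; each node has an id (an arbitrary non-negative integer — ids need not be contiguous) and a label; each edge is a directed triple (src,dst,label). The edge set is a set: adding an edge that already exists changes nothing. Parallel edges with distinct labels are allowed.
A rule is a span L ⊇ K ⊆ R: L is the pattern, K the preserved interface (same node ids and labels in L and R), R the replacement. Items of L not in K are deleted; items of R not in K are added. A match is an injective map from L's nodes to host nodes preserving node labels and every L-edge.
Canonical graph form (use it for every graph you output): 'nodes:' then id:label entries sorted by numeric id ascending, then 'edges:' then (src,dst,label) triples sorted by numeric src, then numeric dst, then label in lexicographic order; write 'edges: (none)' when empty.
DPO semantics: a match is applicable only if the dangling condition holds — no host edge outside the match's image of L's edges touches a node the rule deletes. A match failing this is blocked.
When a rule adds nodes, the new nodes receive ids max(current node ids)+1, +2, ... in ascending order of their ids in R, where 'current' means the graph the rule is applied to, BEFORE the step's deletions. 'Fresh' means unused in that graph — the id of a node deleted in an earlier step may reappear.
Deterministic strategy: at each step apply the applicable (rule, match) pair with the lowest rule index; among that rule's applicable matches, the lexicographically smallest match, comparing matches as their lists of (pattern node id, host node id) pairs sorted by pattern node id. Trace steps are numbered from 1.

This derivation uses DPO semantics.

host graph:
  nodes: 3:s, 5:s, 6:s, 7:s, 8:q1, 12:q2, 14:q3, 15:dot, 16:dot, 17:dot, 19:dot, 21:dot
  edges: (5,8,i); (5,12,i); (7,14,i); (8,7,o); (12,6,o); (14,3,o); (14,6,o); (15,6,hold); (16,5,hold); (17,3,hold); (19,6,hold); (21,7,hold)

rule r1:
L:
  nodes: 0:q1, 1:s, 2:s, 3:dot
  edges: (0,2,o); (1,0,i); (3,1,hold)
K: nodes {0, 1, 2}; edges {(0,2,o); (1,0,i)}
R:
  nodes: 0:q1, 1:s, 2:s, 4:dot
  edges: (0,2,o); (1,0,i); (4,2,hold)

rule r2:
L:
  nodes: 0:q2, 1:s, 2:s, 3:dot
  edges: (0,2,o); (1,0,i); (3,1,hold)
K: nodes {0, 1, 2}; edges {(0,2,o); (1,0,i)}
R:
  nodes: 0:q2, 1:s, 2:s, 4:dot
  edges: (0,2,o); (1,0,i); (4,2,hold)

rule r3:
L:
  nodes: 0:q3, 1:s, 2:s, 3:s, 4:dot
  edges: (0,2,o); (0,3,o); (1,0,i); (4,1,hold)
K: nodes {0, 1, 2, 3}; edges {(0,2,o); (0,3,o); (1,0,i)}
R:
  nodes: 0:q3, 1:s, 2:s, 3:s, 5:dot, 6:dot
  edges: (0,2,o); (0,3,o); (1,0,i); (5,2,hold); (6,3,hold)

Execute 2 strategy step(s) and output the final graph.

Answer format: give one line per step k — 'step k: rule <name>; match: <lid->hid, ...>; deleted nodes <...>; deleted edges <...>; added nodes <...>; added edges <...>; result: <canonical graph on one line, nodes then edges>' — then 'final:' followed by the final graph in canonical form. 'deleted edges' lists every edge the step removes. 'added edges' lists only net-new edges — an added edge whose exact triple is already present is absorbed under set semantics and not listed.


step 1: rule r1; match: 0->8, 1->5, 2->7, 3->16; deleted nodes 16; deleted edges (16,5,hold); added nodes 22; added edges (22,7,hold); result: nodes: 3:s, 5:s, 6:s, 7:s, 8:q1, 12:q2, 14:q3, 15:dot, 17:dot, 19:dot, 21:dot, 22:dot edges: (5,8,i); (5,12,i); (7,14,i); (8,7,o); (12,6,o); (14,3,o); (14,6,o); (15,6,hold); (17,3,hold); (19,6,hold); (21,7,hold); (22,7,hold)
step 2: rule r3; match: 0->14, 1->7, 2->3, 3->6, 4->21; deleted nodes 21; deleted edges (21,7,hold); added nodes 23, 24; added edges (23,3,hold); (24,6,hold); result: nodes: 3:s, 5:s, 6:s, 7:s, 8:q1, 12:q2, 14:q3, 15:dot, 17:dot, 19:dot, 22:dot, 23:dot, 24:dot edges: (5,8,i); (5,12,i); (7,14,i); (8,7,o); (12,6,o); (14,3,o); (14,6,o); (15,6,hold); (17,3,hold); (19,6,hold); (22,7,hold); (23,3,hold); (24,6,hold)
final:
nodes: 3:s, 5:s, 6:s, 7:s, 8:q1, 12:q2, 14:q3, 15:dot, 17:dot, 19:dot, 22:dot, 23:dot, 24:dot
edges: (5,8,i); (5,12,i); (7,14,i); (8,7,o); (12,6,o); (14,3,o); (14,6,o); (15,6,hold); (17,3,hold); (19,6,hold); (22,7,hold); (23,3,hold); (24,6,hold)


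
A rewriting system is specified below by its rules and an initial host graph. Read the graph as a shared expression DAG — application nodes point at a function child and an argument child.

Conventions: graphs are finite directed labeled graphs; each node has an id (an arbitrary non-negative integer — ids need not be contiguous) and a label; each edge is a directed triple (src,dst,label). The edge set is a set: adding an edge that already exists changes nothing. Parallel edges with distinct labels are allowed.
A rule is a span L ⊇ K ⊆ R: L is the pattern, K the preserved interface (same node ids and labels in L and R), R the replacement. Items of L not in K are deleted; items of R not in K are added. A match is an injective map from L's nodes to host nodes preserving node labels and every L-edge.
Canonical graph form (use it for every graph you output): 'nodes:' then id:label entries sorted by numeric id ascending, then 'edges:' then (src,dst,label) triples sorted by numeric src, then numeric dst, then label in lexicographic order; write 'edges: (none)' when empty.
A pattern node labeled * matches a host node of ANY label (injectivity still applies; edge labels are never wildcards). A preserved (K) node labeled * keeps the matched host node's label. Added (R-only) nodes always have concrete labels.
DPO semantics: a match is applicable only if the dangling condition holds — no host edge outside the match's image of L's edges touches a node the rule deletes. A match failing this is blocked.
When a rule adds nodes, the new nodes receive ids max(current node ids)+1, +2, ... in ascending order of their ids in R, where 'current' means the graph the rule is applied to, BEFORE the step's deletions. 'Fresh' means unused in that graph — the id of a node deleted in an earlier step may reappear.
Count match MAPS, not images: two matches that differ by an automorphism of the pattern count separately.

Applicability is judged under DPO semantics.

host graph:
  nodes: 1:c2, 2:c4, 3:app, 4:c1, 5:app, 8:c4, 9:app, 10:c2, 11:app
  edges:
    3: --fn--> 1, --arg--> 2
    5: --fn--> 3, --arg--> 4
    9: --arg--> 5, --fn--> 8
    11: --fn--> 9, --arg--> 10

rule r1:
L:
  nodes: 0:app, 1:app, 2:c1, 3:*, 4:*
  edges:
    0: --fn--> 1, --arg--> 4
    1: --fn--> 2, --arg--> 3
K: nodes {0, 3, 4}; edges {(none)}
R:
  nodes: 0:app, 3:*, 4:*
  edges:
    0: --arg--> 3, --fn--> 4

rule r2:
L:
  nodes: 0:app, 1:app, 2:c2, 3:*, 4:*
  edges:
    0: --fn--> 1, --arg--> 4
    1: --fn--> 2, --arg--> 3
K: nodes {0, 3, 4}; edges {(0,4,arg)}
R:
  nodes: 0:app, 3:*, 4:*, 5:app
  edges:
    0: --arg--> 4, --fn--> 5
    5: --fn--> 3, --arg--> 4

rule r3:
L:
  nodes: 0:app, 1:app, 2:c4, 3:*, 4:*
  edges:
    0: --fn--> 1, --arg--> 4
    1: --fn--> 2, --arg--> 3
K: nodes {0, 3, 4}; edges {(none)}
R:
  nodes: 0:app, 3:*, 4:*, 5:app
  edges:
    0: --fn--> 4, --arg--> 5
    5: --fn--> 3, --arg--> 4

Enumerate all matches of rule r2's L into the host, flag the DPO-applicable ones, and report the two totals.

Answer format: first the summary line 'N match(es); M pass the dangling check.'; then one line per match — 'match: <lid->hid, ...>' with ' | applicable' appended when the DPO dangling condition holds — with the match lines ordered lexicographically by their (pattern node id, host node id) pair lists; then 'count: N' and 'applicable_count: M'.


1 match(es); 1 pass the dangling check.
match: 0->5, 1->3, 2->1, 3->2, 4->4 | applicable
count: 1
applicable_count: 1
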